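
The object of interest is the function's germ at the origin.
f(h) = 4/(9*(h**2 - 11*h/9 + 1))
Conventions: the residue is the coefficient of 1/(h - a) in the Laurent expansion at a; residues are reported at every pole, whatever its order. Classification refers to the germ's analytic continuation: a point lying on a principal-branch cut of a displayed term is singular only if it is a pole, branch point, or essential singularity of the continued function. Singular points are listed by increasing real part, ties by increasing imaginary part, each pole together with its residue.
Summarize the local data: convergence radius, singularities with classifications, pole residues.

Denominator factor (h**2 - 11*h/9 + 1): discriminant -203/81, complex-conjugate roots (11/18) + ((1/18)*sqrt(203))*i and (11/18) - ((1/18)*sqrt(203))*i; poles of order 1, moduli 1 and 1.
The radius of convergence is the smallest modulus among the singular points: 1.
The factor h**2 - 11*h/9 + 1 splits as (h - a)(h - a') with a = (11/18) - ((1/18)*sqrt(203))*i, a' = (11/18) + ((1/18)*sqrt(203))*i. At the order-1 pole a set g(h) = (h - a)*f(h) = [4/9] / (h - a').
Simple pole: residue = g(a) at a = (11/18) - ((1/18)*sqrt(203))*i, which is ((4/203)*sqrt(203))*i.
The factor h**2 - 11*h/9 + 1 splits as (h - a)(h - a') with a = (11/18) + ((1/18)*sqrt(203))*i, a' = (11/18) - ((1/18)*sqrt(203))*i. At the order-1 pole a set g(h) = (h - a)*f(h) = [4/9] / (h - a').
Simple pole: residue = g(a) at a = (11/18) + ((1/18)*sqrt(203))*i, which is -((4/203)*sqrt(203))*i.
List the singular points by increasing real part (a conjugate pair: the negative imaginary part first).

Radius of convergence at 0: 1.
At (11/18) - ((1/18)*sqrt(203))*i: a pole of order 1; residue ((4/203)*sqrt(203))*i.
At (11/18) + ((1/18)*sqrt(203))*i: a pole of order 1; residue -((4/203)*sqrt(203))*i.


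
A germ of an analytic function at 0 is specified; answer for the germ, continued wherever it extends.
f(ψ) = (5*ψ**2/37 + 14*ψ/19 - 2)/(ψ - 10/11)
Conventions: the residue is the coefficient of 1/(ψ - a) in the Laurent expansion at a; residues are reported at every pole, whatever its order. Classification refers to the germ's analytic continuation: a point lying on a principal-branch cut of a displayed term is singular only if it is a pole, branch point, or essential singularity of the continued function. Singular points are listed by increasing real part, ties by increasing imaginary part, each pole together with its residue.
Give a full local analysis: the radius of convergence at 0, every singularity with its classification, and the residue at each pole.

Denominator factor (ψ - 10/11): pole of order 1 at 10/11, modulus 10/11.
The radius of convergence is the smallest modulus among the singular points: 10/11.
At the order-1 pole 10/11 set g(ψ) = (ψ - (10/11))*f(ψ) = 5*ψ**2/37 + 14*ψ/19 - 2.
Simple pole: residue = g(a) at a = 10/11, which is -103646/85063.

Radius of convergence at 0: 10/11.
At 10/11: a pole of order 1; residue -103646/85063.


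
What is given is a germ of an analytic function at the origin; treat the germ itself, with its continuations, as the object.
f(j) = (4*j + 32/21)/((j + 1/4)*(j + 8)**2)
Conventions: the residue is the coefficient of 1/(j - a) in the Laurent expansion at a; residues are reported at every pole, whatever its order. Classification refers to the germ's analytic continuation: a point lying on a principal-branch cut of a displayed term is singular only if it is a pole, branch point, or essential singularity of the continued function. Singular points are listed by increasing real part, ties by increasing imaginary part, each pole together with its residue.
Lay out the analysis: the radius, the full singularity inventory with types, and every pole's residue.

Denominator factor (j + 8)^2: pole of order 2 at -8, modulus 8.
Denominator factor (j + 1/4): pole of order 1 at -1/4, modulus 1/4.
The radius of convergence is the smallest modulus among the singular points: 1/4.
At the order-2 pole -8 set g(j) = (j - (-8))^2*f(j) = (4*j + 32/21)/(j + 1/4).
Order-2 pole: residue = g'(a); g'(-8) = -176/20181, so the residue is -176/20181.
At the order-1 pole -1/4 set g(j) = (j - (-1/4))*f(j) = (4*j + 32/21)/(j + 8)**2.
Simple pole: residue = g(a) at a = -1/4, which is 176/20181.
List the singular points by increasing real part (a conjugate pair: the negative imaginary part first).

Radius of convergence at 0: 1/4.
At -8: a pole of order 2; residue -176/20181.
At -1/4: a pole of order 1; residue 176/20181.


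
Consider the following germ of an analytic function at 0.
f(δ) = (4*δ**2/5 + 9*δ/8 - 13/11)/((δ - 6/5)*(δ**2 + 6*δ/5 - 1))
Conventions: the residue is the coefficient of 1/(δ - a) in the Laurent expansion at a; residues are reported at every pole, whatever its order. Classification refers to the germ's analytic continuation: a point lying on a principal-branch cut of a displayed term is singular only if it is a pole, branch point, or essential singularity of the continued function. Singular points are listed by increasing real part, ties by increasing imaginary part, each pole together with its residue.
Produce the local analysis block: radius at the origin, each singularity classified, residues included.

Radius of convergence at 0: -3/5 + (1/5)*sqrt(34).
At -3/5 - (1/5)*sqrt(34): a pole of order 1; residue 1011/20680 - (35259/1406240)*sqrt(34).
At -3/5 + (1/5)*sqrt(34): a pole of order 1; residue 1011/20680 + (35259/1406240)*sqrt(34).
At 6/5: a pole of order 1; residue 7261/10340.

Denominator factor (δ - 6/5): pole of order 1 at 6/5, modulus 6/5.
Denominator factor (δ**2 + 6*δ/5 - 1): discriminant 136/25, real irrational roots -3/5 + (1/5)*sqrt(34) and -3/5 - (1/5)*sqrt(34); poles of order 1, moduli -3/5 + (1/5)*sqrt(34) and 3/5 + (1/5)*sqrt(34).
The radius of convergence is the smallest modulus among the singular points: -3/5 + (1/5)*sqrt(34).
The factor δ**2 + 6*δ/5 - 1 splits as (δ - a)(δ - a') with a = -3/5 - (1/5)*sqrt(34), a' = -3/5 + (1/5)*sqrt(34). At the order-1 pole a set g(δ) = (δ - a)*f(δ) = [(4*δ**2/5 + 9*δ/8 - 13/11)/(δ - 6/5)] / (δ - a').
Simple pole: residue = g(a) at a = -3/5 - (1/5)*sqrt(34), which is 1011/20680 - (35259/1406240)*sqrt(34).
The factor δ**2 + 6*δ/5 - 1 splits as (δ - a)(δ - a') with a = -3/5 + (1/5)*sqrt(34), a' = -3/5 - (1/5)*sqrt(34). At the order-1 pole a set g(δ) = (δ - a)*f(δ) = [(4*δ**2/5 + 9*δ/8 - 13/11)/(δ - 6/5)] / (δ - a').
Simple pole: residue = g(a) at a = -3/5 + (1/5)*sqrt(34), which is 1011/20680 + (35259/1406240)*sqrt(34).
At the order-1 pole 6/5 set g(δ) = (δ - (6/5))*f(δ) = (4*δ**2/5 + 9*δ/8 - 13/11)/(δ**2 + 6*δ/5 - 1).
Simple pole: residue = g(a) at a = 6/5, which is 7261/10340.
List the singular points by increasing real part (a conjugate pair: the negative imaginary part first).


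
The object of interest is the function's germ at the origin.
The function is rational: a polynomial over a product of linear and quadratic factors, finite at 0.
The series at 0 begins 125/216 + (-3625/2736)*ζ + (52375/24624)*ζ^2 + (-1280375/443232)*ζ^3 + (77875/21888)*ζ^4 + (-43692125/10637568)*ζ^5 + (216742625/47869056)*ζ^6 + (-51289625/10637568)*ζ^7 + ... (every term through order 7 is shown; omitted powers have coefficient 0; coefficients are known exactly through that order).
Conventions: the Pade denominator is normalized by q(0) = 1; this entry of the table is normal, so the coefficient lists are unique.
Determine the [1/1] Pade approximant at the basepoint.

Taylor coefficients needed (read off): a_0 = 125/216, a_1 = -3625/2736, a_2 = 52375/24624.
Write the denominator as Q(ζ) = 1 + q1*ζ. Requiring Q*f - P = O(ζ^3) with deg P <= 1 kills the coefficients of ζ^2..ζ^2 in Q*f:
  ζ^2: a_2 + q1*a_1 = 0, i.e. 52375/24624 + (-3625/2736)*q1 = 0.
Solving this linear system: q1 = 419/261.
The numerator is Q*f truncated at degree 1: P0 = a_0 = 125/216; P1 = a_1 + q1*a_0 = -848125/2142288.

The Pade approximant has numerator coefficients [125/216, -848125/2142288]; denominator coefficients [1, 419/261].


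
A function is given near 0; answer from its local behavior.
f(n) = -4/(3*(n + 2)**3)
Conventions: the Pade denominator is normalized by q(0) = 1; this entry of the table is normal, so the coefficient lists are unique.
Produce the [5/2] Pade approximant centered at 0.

The Pade approximant has numerator coefficients [-1/6, 5/84, -5/252, 1/168, -1/672, 1/4032]; denominator coefficients [1, 8/7, 1/3].

Taylor coefficients needed (expand at 0): a_0 = -1/6, a_1 = 1/4, a_2 = -1/4, a_3 = 5/24, a_4 = -5/32, a_5 = 7/64, a_6 = -7/96, a_7 = 3/64.
Write the denominator as Q(n) = 1 + q1*n + q2*n^2. Requiring Q*f - P = O(n^8) with deg P <= 5 kills the coefficients of n^6..n^7 in Q*f:
  n^6: a_6 + q1*a_5 + q2*a_4 = 0, i.e. -7/96 + (7/64)*q1 + (-5/32)*q2 = 0.
  n^7: a_7 + q1*a_6 + q2*a_5 = 0, i.e. 3/64 + (-7/96)*q1 + (7/64)*q2 = 0.
Solving this linear system: q1 = 8/7, q2 = 1/3.
The numerator is Q*f truncated at degree 5: P0 = a_0 = -1/6; P1 = a_1 + q1*a_0 = 5/84; P2 = a_2 + q1*a_1 + q2*a_0 = -5/252; P3 = a_3 + q1*a_2 + q2*a_1 = 1/168; P4 = a_4 + q1*a_3 + q2*a_2 = -1/672; P5 = a_5 + q1*a_4 + q2*a_3 = 1/4032.


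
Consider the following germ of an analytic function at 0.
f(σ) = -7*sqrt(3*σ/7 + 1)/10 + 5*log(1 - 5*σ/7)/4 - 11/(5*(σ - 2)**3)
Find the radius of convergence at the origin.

Denominator factor (σ - 2)^3: pole of order 3 at 2, modulus 2.
Branch term (-7/10)*sqrt(1 - σ/(-7/3)): its argument vanishes at σ = -7/3, a square-root branch point, modulus 7/3.
Branch term (5/4)*log(1 - σ/(7/5)): its argument vanishes at σ = 7/5, a logarithmic branch point, modulus 7/5.
The radius of convergence is the smallest modulus among the singular points: 7/5.

The radius of convergence is 7/5.


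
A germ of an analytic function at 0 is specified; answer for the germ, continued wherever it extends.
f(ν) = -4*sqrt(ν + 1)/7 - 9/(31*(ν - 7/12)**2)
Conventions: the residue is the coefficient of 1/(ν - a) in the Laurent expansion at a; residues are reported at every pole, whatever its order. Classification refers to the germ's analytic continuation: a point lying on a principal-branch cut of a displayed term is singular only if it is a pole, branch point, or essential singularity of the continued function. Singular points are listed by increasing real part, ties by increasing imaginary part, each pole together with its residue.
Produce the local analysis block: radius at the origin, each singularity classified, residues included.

Radius of convergence at 0: 7/12.
At -1: an algebraic (square-root) branch point.
At 7/12: a pole of order 2; residue 0.

Denominator factor (ν - 7/12)^2: pole of order 2 at 7/12, modulus 7/12.
Branch term (-4/7)*sqrt(1 - ν/(-1)): its argument vanishes at ν = -1, a square-root branch point, modulus 1.
The radius of convergence is the smallest modulus among the singular points: 7/12.
The branch term is analytic at 7/12 and contributes nothing to the residue; only the rational part matters.
At the order-2 pole 7/12 set g(ν) = (ν - (7/12))^2*(rational part) = -9/31.
Order-2 pole: residue = g'(a); g'(7/12) = 0, so the residue is 0.
List the singular points by increasing real part (a conjugate pair: the negative imaginary part first).


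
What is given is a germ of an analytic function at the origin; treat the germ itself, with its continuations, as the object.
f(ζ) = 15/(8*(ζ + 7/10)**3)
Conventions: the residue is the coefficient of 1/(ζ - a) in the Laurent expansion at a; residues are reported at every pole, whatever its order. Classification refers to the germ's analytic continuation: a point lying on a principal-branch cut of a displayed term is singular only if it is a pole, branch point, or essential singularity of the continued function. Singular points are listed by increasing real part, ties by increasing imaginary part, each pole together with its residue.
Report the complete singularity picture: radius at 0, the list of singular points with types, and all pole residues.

Denominator factor (ζ + 7/10)^3: pole of order 3 at -7/10, modulus 7/10.
The radius of convergence is the smallest modulus among the singular points: 7/10.
At the order-3 pole -7/10 set g(ζ) = (ζ - (-7/10))^3*f(ζ) = 15/8.
Order-3 pole: residue = g''(a)/2; g''(-7/10) = 0, so the residue is 0.

Radius of convergence at 0: 7/10.
At -7/10: a pole of order 3; residue 0.


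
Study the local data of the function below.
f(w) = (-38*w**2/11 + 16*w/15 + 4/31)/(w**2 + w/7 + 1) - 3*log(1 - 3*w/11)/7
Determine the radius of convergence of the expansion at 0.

The radius of convergence is 1.

Denominator factor (w**2 + w/7 + 1): discriminant -195/49, complex-conjugate roots (-1/14) + ((1/14)*sqrt(195))*i and (-1/14) - ((1/14)*sqrt(195))*i; poles of order 1, moduli 1 and 1.
Branch term (-3/7)*log(1 - w/(11/3)): its argument vanishes at w = 11/3, a logarithmic branch point, modulus 11/3.
The radius of convergence is the smallest modulus among the singular points: 1.


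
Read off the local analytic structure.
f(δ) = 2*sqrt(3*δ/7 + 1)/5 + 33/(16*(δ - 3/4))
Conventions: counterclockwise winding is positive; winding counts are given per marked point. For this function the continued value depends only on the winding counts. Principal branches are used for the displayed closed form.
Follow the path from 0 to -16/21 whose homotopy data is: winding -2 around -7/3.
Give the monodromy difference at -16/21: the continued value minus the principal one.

The rational part is single-valued and drops out of the difference; each branch term changes only by its own monodromy.
(2/5)*sqrt(1 - δ/(-7/3)): winding -2 is even, the square root returns to the same sheet, contribution 0.
Summing the contributions at δ = -16/21 gives 0.

Continued minus principal equals 0.


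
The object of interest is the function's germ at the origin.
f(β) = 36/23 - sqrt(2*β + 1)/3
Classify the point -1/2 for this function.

The term (-1/3)*sqrt(1 - β/(-1/2)) has argument 1 - -1/2/(-1/2) = 0 at -1/2: a square-root (algebraic, two-sheeted) branch point; the remaining terms are analytic or single-valued there.

The point is an algebraic (square-root) branch point.


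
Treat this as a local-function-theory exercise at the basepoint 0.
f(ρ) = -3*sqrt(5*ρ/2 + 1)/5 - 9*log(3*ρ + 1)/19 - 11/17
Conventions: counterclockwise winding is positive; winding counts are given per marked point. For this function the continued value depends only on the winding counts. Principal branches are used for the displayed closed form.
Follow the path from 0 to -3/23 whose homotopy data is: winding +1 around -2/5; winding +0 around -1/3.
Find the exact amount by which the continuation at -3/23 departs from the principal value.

Continued minus principal equals (3/115)*sqrt(1426).

The rational part is single-valued and drops out of the difference; each branch term changes only by its own monodromy.
(-3/5)*sqrt(1 - ρ/(-2/5)): winding +1 is odd, the square root flips sign, contributing -2*(-3/5)*sqrt(1 - (-3/23)/(-2/5)) = -2*(-3/5)*sqrt(31/46) = (3/115)*sqrt(1426).
(-9/19)*log(1 - ρ/(-1/3)): winding 0 around -1/3, so this term returns to its principal value, contribution 0.
Summing the contributions at ρ = -3/23 gives (3/115)*sqrt(1426).


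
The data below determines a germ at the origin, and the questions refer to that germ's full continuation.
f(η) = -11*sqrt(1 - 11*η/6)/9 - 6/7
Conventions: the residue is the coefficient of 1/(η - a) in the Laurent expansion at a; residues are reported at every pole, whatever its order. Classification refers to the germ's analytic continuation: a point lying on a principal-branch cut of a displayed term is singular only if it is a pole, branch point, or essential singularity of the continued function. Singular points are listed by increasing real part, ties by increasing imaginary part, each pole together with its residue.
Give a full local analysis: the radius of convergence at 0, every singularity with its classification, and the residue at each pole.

Branch term (-11/9)*sqrt(1 - η/(6/11)): its argument vanishes at η = 6/11, a square-root branch point, modulus 6/11.
The radius of convergence is the smallest modulus among the singular points: 6/11.

Radius of convergence at 0: 6/11.
At 6/11: an algebraic (square-root) branch point.


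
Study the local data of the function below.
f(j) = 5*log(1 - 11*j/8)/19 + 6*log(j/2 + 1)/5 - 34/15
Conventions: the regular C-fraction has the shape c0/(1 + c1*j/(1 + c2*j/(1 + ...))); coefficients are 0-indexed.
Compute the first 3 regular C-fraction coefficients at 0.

The regular C-fraction coefficients are [-34/15, 543/5168, 183493/116926].

Taylor coefficients (expand at 0): a_0 = -34/15, a_1 = 181/760, a_2 = -4849/12160.
c0 = a_0 = -34/15. Peel one level at a time: if S = 1 + c*j/S' with S'(0) = 1, then c is the j-coefficient of S and S' = c*j/(S - 1).
S_1 = c0/f = 1 + (543/5168)*j + (-550479/3338528)*j^2 + ...; c1 = 543/5168.
S_2 = c1*j/(S_1 - 1) = 1 + (183493/116926)*j + ...; c2 = 183493/116926.


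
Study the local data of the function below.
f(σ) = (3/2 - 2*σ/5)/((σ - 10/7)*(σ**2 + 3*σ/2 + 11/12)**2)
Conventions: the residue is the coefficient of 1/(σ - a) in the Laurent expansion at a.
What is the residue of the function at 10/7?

At the order-1 pole 10/7 set g(σ) = (σ - (10/7))*f(σ) = (3/2 - 2*σ/5)/(σ**2 + 3*σ/2 + 11/12)**2.
Simple pole: residue = g(a) at a = 10/7, which is 321048/8994001.

The residue is 321048/8994001.


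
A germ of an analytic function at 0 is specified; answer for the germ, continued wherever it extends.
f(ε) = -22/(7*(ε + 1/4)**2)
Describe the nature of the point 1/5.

Denominator factors: ε + 1/4 = 9/20 at ε = 1/5 — none vanishes.
So the germ continues analytically to 1/5.

The point is a regular point.


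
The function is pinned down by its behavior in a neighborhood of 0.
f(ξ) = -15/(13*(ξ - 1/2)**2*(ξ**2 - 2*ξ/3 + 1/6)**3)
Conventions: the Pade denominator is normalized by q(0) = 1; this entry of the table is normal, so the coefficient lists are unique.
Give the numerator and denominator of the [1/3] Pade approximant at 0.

Taylor coefficients needed (expand at 0): a_0 = -12960/13, a_1 = -207360/13, a_2 = -1788480/13, a_3 = -10886400/13, a_4 = -51632640/13.
Write the denominator as Q(ξ) = 1 + q1*ξ + q2*ξ^2 + q3*ξ^3. Requiring Q*f - P = O(ξ^5) with deg P <= 1 kills the coefficients of ξ^2..ξ^4 in Q*f:
  ξ^2: a_2 + q1*a_1 + q2*a_0 = 0, i.e. -1788480/13 + (-207360/13)*q1 + (-12960/13)*q2 = 0.
  ξ^3: a_3 + q1*a_2 + q2*a_1 + q3*a_0 = 0, i.e. -10886400/13 + (-1788480/13)*q1 + (-207360/13)*q2 + (-12960/13)*q3 = 0.
  ξ^4: a_4 + q1*a_3 + q2*a_2 + q3*a_1 = 0, i.e. -51632640/13 + (-10886400/13)*q1 + (-1788480/13)*q2 + (-207360/13)*q3 = 0.
Solving this linear system: q1 = -1707/130, q2 = 4686/65, q3 = -11793/65.
The numerator is Q*f truncated at degree 1: P0 = a_0 = -12960/13; P1 = a_1 + q1*a_0 = -483408/169.

The Pade approximant has numerator coefficients [-12960/13, -483408/169]; denominator coefficients [1, -1707/130, 4686/65, -11793/65].


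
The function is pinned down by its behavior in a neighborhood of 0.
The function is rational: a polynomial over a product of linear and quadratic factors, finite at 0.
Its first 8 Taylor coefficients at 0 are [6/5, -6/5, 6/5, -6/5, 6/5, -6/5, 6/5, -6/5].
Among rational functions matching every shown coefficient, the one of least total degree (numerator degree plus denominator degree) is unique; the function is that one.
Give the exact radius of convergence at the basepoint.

The radius of convergence is 1.

No rational of total degree below 1 reproduces all 8 coefficients; solving the [0/1] Pade equations on them gives f(δ) = 6/(5*(δ + 1)), whose expansion matches every shown term.
Denominator factor (δ + 1): pole of order 1 at -1, modulus 1.
The radius of convergence is the smallest modulus among the singular points: 1.


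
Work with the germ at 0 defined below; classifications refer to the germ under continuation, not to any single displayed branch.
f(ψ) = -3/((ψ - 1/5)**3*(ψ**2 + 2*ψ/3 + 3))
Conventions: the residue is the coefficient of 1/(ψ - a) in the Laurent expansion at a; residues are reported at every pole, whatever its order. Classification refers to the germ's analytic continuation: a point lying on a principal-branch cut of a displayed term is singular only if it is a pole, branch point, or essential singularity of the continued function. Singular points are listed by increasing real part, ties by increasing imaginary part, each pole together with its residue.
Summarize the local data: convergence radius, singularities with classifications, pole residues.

Radius of convergence at 0: 1/5.
At (-1/3) - ((1/3)*sqrt(26))*i: a pole of order 1; residue (-1288125/13481272) - ((1060875/43814134)*sqrt(26))*i.
At (-1/3) + ((1/3)*sqrt(26))*i: a pole of order 1; residue (-1288125/13481272) + ((1060875/43814134)*sqrt(26))*i.
At 1/5: a pole of order 3; residue 1288125/6740636.

Denominator factor (ψ**2 + 2*ψ/3 + 3): discriminant -104/9, complex-conjugate roots (-1/3) + ((1/3)*sqrt(26))*i and (-1/3) - ((1/3)*sqrt(26))*i; poles of order 1, moduli sqrt(3) and sqrt(3).
Denominator factor (ψ - 1/5)^3: pole of order 3 at 1/5, modulus 1/5.
The radius of convergence is the smallest modulus among the singular points: 1/5.
The factor ψ**2 + 2*ψ/3 + 3 splits as (ψ - a)(ψ - a') with a = (-1/3) - ((1/3)*sqrt(26))*i, a' = (-1/3) + ((1/3)*sqrt(26))*i. At the order-1 pole a set g(ψ) = (ψ - a)*f(ψ) = [-3/(ψ - 1/5)**3] / (ψ - a').
Simple pole: residue = g(a) at a = (-1/3) - ((1/3)*sqrt(26))*i, which is (-1288125/13481272) - ((1060875/43814134)*sqrt(26))*i.
The factor ψ**2 + 2*ψ/3 + 3 splits as (ψ - a)(ψ - a') with a = (-1/3) + ((1/3)*sqrt(26))*i, a' = (-1/3) - ((1/3)*sqrt(26))*i. At the order-1 pole a set g(ψ) = (ψ - a)*f(ψ) = [-3/(ψ - 1/5)**3] / (ψ - a').
Simple pole: residue = g(a) at a = (-1/3) + ((1/3)*sqrt(26))*i, which is (-1288125/13481272) + ((1060875/43814134)*sqrt(26))*i.
At the order-3 pole 1/5 set g(ψ) = (ψ - (1/5))^3*f(ψ) = -3/(ψ**2 + 2*ψ/3 + 3).
Order-3 pole: residue = g''(a)/2; g''(1/5) = 1288125/3370318, so the residue is 1288125/6740636.
List the singular points by increasing real part (a conjugate pair: the negative imaginary part first).


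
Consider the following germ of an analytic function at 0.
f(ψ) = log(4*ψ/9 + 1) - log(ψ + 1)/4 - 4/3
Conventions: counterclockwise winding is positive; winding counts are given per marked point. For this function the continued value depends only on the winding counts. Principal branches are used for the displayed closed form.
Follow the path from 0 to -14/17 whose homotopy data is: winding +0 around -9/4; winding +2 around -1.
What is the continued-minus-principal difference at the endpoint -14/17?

Continued minus principal equals -pi*i.

The rational part is single-valued and drops out of the difference; each branch term changes only by its own monodromy.
(1)*log(1 - ψ/(-9/4)): winding 0 around -9/4, so this term returns to its principal value, contribution 0.
(-1/4)*log(1 - ψ/(-1)): each positive loop around -1 adds 2*pi*i to the log, so winding +2 contributes (-1/4)*(2)*2*pi*i = -pi*i.
Summing the contributions at ψ = -14/17 gives -pi*i.


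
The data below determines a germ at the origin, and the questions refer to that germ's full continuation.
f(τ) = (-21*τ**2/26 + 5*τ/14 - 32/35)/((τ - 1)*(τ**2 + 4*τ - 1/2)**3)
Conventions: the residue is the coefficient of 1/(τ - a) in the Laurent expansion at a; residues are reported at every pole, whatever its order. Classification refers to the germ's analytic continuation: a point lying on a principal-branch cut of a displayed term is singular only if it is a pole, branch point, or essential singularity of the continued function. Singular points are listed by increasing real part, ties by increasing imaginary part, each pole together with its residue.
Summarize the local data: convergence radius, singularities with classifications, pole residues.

Radius of convergence at 0: -2 + (3/2)*sqrt(2).
At -2 - (3/2)*sqrt(2): a pole of order 3; residue 92/12285 - (374/36855)*sqrt(2).
At -2 + (3/2)*sqrt(2): a pole of order 3; residue 92/12285 + (374/36855)*sqrt(2).
At 1: a pole of order 1; residue -184/12285.

Denominator factor (τ - 1): pole of order 1 at 1, modulus 1.
Denominator factor (τ**2 + 4*τ - 1/2)^3: discriminant 18, real irrational roots -2 + (3/2)*sqrt(2) and -2 - (3/2)*sqrt(2); poles of order 3, moduli -2 + (3/2)*sqrt(2) and 2 + (3/2)*sqrt(2).
The radius of convergence is the smallest modulus among the singular points: -2 + (3/2)*sqrt(2).
The factor τ**2 + 4*τ - 1/2 splits as (τ - a)(τ - a') with a = -2 - (3/2)*sqrt(2), a' = -2 + (3/2)*sqrt(2). At the order-3 pole a set g(τ) = (τ - a)^3*f(τ) = [(-21*τ**2/26 + 5*τ/14 - 32/35)/(τ - 1)] / (τ - a')^3.
Order-3 pole: residue = g''(a)/2; g''(-2 - (3/2)*sqrt(2)) = 184/12285 - (748/36855)*sqrt(2), so the residue is 92/12285 - (374/36855)*sqrt(2).
The factor τ**2 + 4*τ - 1/2 splits as (τ - a)(τ - a') with a = -2 + (3/2)*sqrt(2), a' = -2 - (3/2)*sqrt(2). At the order-3 pole a set g(τ) = (τ - a)^3*f(τ) = [(-21*τ**2/26 + 5*τ/14 - 32/35)/(τ - 1)] / (τ - a')^3.
Order-3 pole: residue = g''(a)/2; g''(-2 + (3/2)*sqrt(2)) = 184/12285 + (748/36855)*sqrt(2), so the residue is 92/12285 + (374/36855)*sqrt(2).
At the order-1 pole 1 set g(τ) = (τ - (1))*f(τ) = (-21*τ**2/26 + 5*τ/14 - 32/35)/(τ**2 + 4*τ - 1/2)**3.
Simple pole: residue = g(a) at a = 1, which is -184/12285.
List the singular points by increasing real part (a conjugate pair: the negative imaginary part first).


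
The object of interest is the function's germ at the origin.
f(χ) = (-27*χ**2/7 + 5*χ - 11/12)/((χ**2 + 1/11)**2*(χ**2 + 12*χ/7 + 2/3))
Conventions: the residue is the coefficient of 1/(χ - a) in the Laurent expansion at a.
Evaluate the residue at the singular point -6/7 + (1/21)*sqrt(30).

The residue is -7876533357/408193210 - (93532154331/16327728400)*sqrt(30).

The factor χ**2 + 12*χ/7 + 2/3 splits as (χ - a)(χ - a') with a = -6/7 + (1/21)*sqrt(30), a' = -6/7 - (1/21)*sqrt(30). At the order-1 pole a set g(χ) = (χ - a)*f(χ) = [(-27*χ**2/7 + 5*χ - 11/12)/(χ**2 + 1/11)**2] / (χ - a').
Simple pole: residue = g(a) at a = -6/7 + (1/21)*sqrt(30), which is -7876533357/408193210 - (93532154331/16327728400)*sqrt(30).


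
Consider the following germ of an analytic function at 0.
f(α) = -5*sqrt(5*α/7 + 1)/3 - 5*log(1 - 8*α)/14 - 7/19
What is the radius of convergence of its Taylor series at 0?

Branch term (-5/3)*sqrt(1 - α/(-7/5)): its argument vanishes at α = -7/5, a square-root branch point, modulus 7/5.
Branch term (-5/14)*log(1 - α/(1/8)): its argument vanishes at α = 1/8, a logarithmic branch point, modulus 1/8.
The radius of convergence is the smallest modulus among the singular points: 1/8.

The radius of convergence is 1/8.


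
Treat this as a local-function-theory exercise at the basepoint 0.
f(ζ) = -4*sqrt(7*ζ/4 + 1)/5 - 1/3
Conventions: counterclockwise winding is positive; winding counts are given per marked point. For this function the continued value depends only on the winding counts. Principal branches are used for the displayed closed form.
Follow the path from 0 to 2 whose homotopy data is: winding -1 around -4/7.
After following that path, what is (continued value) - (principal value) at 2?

The rational part is single-valued and drops out of the difference; each branch term changes only by its own monodromy.
(-4/5)*sqrt(1 - ζ/(-4/7)): winding -1 is odd, the square root flips sign, contributing -2*(-4/5)*sqrt(1 - (2)/(-4/7)) = -2*(-4/5)*sqrt(9/2) = (12/5)*sqrt(2).
Summing the contributions at ζ = 2 gives (12/5)*sqrt(2).

Continued minus principal equals (12/5)*sqrt(2).


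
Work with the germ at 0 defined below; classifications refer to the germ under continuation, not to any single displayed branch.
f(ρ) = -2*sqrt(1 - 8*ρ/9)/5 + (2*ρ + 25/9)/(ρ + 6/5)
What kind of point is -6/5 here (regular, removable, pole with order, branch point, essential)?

The point is a pole of order 1.

The denominator factor ρ + 6/5 vanishes at -6/5 and appears to the power 1; the numerator there equals 17/45, nonzero, and no other factor vanishes.
The branch terms are analytic at this point.
Hence a pole whose order is the multiplicity, 1.


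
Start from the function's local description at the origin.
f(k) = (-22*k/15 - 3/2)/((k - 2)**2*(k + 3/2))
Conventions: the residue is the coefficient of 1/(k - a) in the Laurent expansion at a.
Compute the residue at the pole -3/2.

At the order-1 pole -3/2 set g(k) = (k - (-3/2))*f(k) = (-22*k/15 - 3/2)/(k - 2)**2.
Simple pole: residue = g(a) at a = -3/2, which is 2/35.

The residue is 2/35.


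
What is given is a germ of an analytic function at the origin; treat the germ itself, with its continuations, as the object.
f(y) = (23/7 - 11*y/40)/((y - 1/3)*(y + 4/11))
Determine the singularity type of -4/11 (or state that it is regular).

The point is a pole of order 1.

The denominator factor y + 4/11 vanishes at -4/11 and appears to the power 1; the numerator there equals 237/70, nonzero, and no other factor vanishes.
Hence a pole whose order is the multiplicity, 1.


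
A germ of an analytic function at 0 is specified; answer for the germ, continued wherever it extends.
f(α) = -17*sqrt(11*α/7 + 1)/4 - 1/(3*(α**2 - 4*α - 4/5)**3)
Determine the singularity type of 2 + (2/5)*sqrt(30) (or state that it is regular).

The denominator factor α**2 - 4*α - 4/5 vanishes at 2 + (2/5)*sqrt(30) and appears to the power 3; the numerator there equals -1/3, nonzero, and no other factor vanishes.
The branch terms are analytic at this point.
Hence a pole whose order is the multiplicity, 3.

The point is a pole of order 3.


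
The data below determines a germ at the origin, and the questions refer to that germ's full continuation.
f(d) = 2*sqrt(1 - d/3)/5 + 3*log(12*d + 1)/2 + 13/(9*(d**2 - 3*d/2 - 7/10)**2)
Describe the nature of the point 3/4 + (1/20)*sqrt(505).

The point is a pole of order 2.

The denominator factor d**2 - 3*d/2 - 7/10 vanishes at 3/4 + (1/20)*sqrt(505) and appears to the power 2; the numerator there equals 13/9, nonzero, and no other factor vanishes.
The branch terms are analytic at this point.
Hence a pole whose order is the multiplicity, 2.


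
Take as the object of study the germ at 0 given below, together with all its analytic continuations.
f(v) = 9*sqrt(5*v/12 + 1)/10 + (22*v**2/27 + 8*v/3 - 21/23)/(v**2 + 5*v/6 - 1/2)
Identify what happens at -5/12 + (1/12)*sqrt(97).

The point is a pole of order 1.

The denominator factor v**2 + 5*v/6 - 1/2 vanishes at -5/12 + (1/12)*sqrt(97) and appears to the power 1; the numerator there equals -29819/22356 + (161/972)*sqrt(97), nonzero, and no other factor vanishes.
The branch terms are analytic at this point.
Hence a pole whose order is the multiplicity, 1.


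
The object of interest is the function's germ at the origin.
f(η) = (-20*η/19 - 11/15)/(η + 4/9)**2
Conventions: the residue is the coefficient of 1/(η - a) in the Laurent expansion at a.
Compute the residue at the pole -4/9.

The residue is -20/19.

At the order-2 pole -4/9 set g(η) = (η - (-4/9))^2*f(η) = -20*η/19 - 11/15.
Order-2 pole: residue = g'(a); g'(-4/9) = -20/19, so the residue is -20/19.


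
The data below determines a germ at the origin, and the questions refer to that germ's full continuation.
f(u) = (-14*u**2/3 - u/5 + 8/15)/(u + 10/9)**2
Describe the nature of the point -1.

The point is a regular point.

Denominator factors: u + 10/9 = 1/9 at u = -1 — none vanishes.
So the germ continues analytically to -1.


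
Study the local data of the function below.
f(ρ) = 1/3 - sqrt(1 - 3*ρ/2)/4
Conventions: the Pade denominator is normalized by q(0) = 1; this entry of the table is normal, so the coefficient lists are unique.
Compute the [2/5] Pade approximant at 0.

The Pade approximant has numerator coefficients [1/12, 81/1240, -25551/138880]; denominator coefficients [1, -909/620, 4293/17360, 3321/69440, 40581/2222080, 79461/8888320].

Taylor coefficients needed (expand at 0): a_0 = 1/12, a_1 = 3/16, a_2 = 9/128, a_3 = 27/512, a_4 = 405/8192, a_5 = 1701/32768, a_6 = 15309/262144, a_7 = 72171/1048576.
Write the denominator as Q(ρ) = 1 + q1*ρ + q2*ρ^2 + q3*ρ^3 + q4*ρ^4 + q5*ρ^5. Requiring Q*f - P = O(ρ^8) with deg P <= 2 kills the coefficients of ρ^3..ρ^7 in Q*f:
  ρ^3: a_3 + q1*a_2 + q2*a_1 + q3*a_0 = 0, i.e. 27/512 + (9/128)*q1 + (3/16)*q2 + (1/12)*q3 = 0.
  ρ^4: a_4 + q1*a_3 + q2*a_2 + q3*a_1 + q4*a_0 = 0, i.e. 405/8192 + (27/512)*q1 + (9/128)*q2 + (3/16)*q3 + (1/12)*q4 = 0.
  ρ^5: a_5 + q1*a_4 + q2*a_3 + q3*a_2 + q4*a_1 + q5*a_0 = 0, i.e. 1701/32768 + (405/8192)*q1 + (27/512)*q2 + (9/128)*q3 + (3/16)*q4 + (1/12)*q5 = 0.
  ρ^6: a_6 + q1*a_5 + q2*a_4 + q3*a_3 + q4*a_2 + q5*a_1 = 0, i.e. 15309/262144 + (1701/32768)*q1 + (405/8192)*q2 + (27/512)*q3 + (9/128)*q4 + (3/16)*q5 = 0.
  ρ^7: a_7 + q1*a_6 + q2*a_5 + q3*a_4 + q4*a_3 + q5*a_2 = 0, i.e. 72171/1048576 + (15309/262144)*q1 + (1701/32768)*q2 + (405/8192)*q3 + (27/512)*q4 + (9/128)*q5 = 0.
Solving this linear system: q1 = -909/620, q2 = 4293/17360, q3 = 3321/69440, q4 = 40581/2222080, q5 = 79461/8888320.
The numerator is Q*f truncated at degree 2: P0 = a_0 = 1/12; P1 = a_1 + q1*a_0 = 81/1240; P2 = a_2 + q1*a_1 + q2*a_0 = -25551/138880.


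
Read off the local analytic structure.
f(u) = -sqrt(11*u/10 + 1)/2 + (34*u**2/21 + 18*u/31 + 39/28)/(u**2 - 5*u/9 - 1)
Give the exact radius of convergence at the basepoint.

Denominator factor (u**2 - 5*u/9 - 1): discriminant 349/81, real irrational roots 5/18 + (1/18)*sqrt(349) and 5/18 - (1/18)*sqrt(349); poles of order 1, moduli 5/18 + (1/18)*sqrt(349) and -5/18 + (1/18)*sqrt(349).
Branch term (-1/2)*sqrt(1 - u/(-10/11)): its argument vanishes at u = -10/11, a square-root branch point, modulus 10/11.
The radius of convergence is the smallest modulus among the singular points: -5/18 + (1/18)*sqrt(349).

The radius of convergence is -5/18 + (1/18)*sqrt(349).


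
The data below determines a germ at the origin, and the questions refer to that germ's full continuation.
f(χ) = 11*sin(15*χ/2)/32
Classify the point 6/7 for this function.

The point is a regular point.

There is no denominator, hence no pole anywhere.
The factor sin(15*χ/2) is entire.
So the germ continues analytically to 6/7.


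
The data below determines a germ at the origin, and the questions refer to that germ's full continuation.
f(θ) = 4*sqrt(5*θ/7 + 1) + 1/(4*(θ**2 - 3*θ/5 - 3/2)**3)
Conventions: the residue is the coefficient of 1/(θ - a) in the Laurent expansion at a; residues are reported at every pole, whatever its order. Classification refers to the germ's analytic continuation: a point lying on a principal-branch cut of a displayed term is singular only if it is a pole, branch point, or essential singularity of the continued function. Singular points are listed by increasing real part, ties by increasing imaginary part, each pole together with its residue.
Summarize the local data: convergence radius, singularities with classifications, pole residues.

Radius of convergence at 0: -3/10 + (1/10)*sqrt(159).
At -7/5: an algebraic (square-root) branch point.
At 3/10 - (1/10)*sqrt(159): a pole of order 3; residue -(3125/2679786)*sqrt(159).
At 3/10 + (1/10)*sqrt(159): a pole of order 3; residue (3125/2679786)*sqrt(159).

Denominator factor (θ**2 - 3*θ/5 - 3/2)^3: discriminant 159/25, real irrational roots 3/10 + (1/10)*sqrt(159) and 3/10 - (1/10)*sqrt(159); poles of order 3, moduli 3/10 + (1/10)*sqrt(159) and -3/10 + (1/10)*sqrt(159).
Branch term (4)*sqrt(1 - θ/(-7/5)): its argument vanishes at θ = -7/5, a square-root branch point, modulus 7/5.
The radius of convergence is the smallest modulus among the singular points: -3/10 + (1/10)*sqrt(159).
The branch term is analytic at 3/10 - (1/10)*sqrt(159) and contributes nothing to the residue; only the rational part matters.
The factor θ**2 - 3*θ/5 - 3/2 splits as (θ - a)(θ - a') with a = 3/10 - (1/10)*sqrt(159), a' = 3/10 + (1/10)*sqrt(159). At the order-3 pole a set g(θ) = (θ - a)^3*(rational part) = [1/4] / (θ - a')^3.
Order-3 pole: residue = g''(a)/2; g''(3/10 - (1/10)*sqrt(159)) = -(3125/1339893)*sqrt(159), so the residue is -(3125/2679786)*sqrt(159).
The branch term is analytic at 3/10 + (1/10)*sqrt(159) and contributes nothing to the residue; only the rational part matters.
The factor θ**2 - 3*θ/5 - 3/2 splits as (θ - a)(θ - a') with a = 3/10 + (1/10)*sqrt(159), a' = 3/10 - (1/10)*sqrt(159). At the order-3 pole a set g(θ) = (θ - a)^3*(rational part) = [1/4] / (θ - a')^3.
Order-3 pole: residue = g''(a)/2; g''(3/10 + (1/10)*sqrt(159)) = (3125/1339893)*sqrt(159), so the residue is (3125/2679786)*sqrt(159).
List the singular points by increasing real part (a conjugate pair: the negative imaginary part first).


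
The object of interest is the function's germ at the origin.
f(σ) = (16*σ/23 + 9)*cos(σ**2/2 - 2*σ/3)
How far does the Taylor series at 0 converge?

The radius of convergence is infinite.

The factor cos(σ**2/2 - 2*σ/3) is entire and contributes no finite singular point.
The polynomial part has no poles.
No finite singular points: the Taylor series at 0 converges everywhere.


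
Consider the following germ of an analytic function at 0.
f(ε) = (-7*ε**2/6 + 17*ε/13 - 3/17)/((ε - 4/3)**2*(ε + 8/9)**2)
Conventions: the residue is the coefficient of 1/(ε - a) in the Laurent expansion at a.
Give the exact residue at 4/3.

The residue is -48231/176800.

At the order-2 pole 4/3 set g(ε) = (ε - (4/3))^2*f(ε) = (-7*ε**2/6 + 17*ε/13 - 3/17)/(ε + 8/9)**2.
Order-2 pole: residue = g'(a); g'(4/3) = -48231/176800, so the residue is -48231/176800.


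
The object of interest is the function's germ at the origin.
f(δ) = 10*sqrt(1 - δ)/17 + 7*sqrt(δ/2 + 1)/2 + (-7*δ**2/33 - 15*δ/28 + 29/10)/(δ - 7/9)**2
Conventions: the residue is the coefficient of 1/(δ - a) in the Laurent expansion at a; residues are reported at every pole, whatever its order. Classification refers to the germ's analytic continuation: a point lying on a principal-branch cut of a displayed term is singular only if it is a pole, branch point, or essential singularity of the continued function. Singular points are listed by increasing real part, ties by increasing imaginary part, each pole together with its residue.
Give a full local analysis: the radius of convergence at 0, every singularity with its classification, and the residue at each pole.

Denominator factor (δ - 7/9)^2: pole of order 2 at 7/9, modulus 7/9.
Branch term (7/2)*sqrt(1 - δ/(-2)): its argument vanishes at δ = -2, a square-root branch point, modulus 2.
Branch term (10/17)*sqrt(1 - δ/(1)): its argument vanishes at δ = 1, a square-root branch point, modulus 1.
The radius of convergence is the smallest modulus among the singular points: 7/9.
The branch terms are analytic at 7/9 and contribute nothing to the residue; only the rational part matters.
At the order-2 pole 7/9 set g(δ) = (δ - (7/9))^2*(rational part) = -7*δ**2/33 - 15*δ/28 + 29/10.
Order-2 pole: residue = g'(a); g'(7/9) = -7199/8316, so the residue is -7199/8316.
List the singular points by increasing real part (a conjugate pair: the negative imaginary part first).

Radius of convergence at 0: 7/9.
At -2: an algebraic (square-root) branch point.
At 7/9: a pole of order 2; residue -7199/8316.
At 1: an algebraic (square-root) branch point.


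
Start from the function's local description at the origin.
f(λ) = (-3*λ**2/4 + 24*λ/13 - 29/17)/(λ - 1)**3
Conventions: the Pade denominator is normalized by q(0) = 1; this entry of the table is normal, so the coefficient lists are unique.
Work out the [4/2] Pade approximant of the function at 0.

Taylor coefficients needed (expand at 0): a_0 = 29/17, a_1 = 723/221, a_2 = 4815/884, a_3 = 7277/884, a_4 = 5139/442, a_5 = 6909/442, a_6 = 17897/884.
Write the denominator as Q(λ) = 1 + q1*λ + q2*λ^2. Requiring Q*f - P = O(λ^7) with deg P <= 4 kills the coefficients of λ^5..λ^6 in Q*f:
  λ^5: a_5 + q1*a_4 + q2*a_3 = 0, i.e. 6909/442 + (5139/442)*q1 + (7277/884)*q2 = 0.
  λ^6: a_6 + q1*a_5 + q2*a_4 = 0, i.e. 17897/884 + (6909/442)*q1 + (5139/442)*q2 = 0.
Solving this linear system: q1 = -11784935/5083698, q2 = 1165293/847283.
The numerator is Q*f truncated at degree 4: P0 = a_0 = 29/17; P1 = a_1 + q1*a_0 = -767406841/1123497258; P2 = a_2 + q1*a_1 + q2*a_0 = 156590819/748998172; P3 = a_3 + q1*a_2 + q2*a_1 = 156590819/1497996344; P4 = a_4 + q1*a_3 + q2*a_2 = 156590819/4493989032.

The Pade approximant has numerator coefficients [29/17, -767406841/1123497258, 156590819/748998172, 156590819/1497996344, 156590819/4493989032]; denominator coefficients [1, -11784935/5083698, 1165293/847283].
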